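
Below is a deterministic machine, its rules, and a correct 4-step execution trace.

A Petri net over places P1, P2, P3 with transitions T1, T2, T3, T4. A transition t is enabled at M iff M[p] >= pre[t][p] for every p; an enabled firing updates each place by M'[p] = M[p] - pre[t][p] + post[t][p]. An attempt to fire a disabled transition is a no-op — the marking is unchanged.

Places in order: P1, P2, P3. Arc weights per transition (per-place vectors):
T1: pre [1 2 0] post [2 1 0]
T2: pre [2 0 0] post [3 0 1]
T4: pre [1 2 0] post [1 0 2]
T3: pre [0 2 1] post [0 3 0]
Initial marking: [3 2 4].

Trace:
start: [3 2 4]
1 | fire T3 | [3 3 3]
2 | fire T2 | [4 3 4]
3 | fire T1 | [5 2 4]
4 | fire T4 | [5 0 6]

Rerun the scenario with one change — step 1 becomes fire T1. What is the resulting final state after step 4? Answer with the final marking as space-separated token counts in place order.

5 1 5

(re-executing from step 1 with the substitution; state before step 1: [3 2 4])
1 | fire T1 | [4 1 4]
2 | fire T2 | [5 1 5]
3 | fire T1 | [5 1 5]
4 | fire T4 | [5 1 5]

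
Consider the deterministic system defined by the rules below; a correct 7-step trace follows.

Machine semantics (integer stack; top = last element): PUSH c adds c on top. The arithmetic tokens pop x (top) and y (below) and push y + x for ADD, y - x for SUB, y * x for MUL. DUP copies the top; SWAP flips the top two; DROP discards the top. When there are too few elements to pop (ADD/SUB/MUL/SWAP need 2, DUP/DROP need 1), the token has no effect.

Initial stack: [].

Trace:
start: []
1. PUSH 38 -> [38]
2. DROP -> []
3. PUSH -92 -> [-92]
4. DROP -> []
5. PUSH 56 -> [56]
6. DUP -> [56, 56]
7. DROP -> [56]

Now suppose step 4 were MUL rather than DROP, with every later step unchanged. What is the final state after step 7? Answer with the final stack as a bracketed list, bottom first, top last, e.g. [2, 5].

(re-executing from step 4 with the substitution; state before step 4: [-92])
4. MUL -> [-92]
5. PUSH 56 -> [-92, 56]
6. DUP -> [-92, 56, 56]
7. DROP -> [-92, 56]

[-92, 56]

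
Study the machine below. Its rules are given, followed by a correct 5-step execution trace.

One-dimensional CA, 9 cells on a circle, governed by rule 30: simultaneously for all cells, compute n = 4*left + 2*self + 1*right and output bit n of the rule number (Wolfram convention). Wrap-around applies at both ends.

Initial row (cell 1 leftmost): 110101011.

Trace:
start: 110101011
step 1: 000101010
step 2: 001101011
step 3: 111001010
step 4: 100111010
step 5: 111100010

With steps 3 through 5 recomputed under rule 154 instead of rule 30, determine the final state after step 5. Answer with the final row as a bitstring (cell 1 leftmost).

100011011

(re-executing steps 3..5 under rule 154; state before step 3: 001101011)
step 3: 111000010
step 4: 110100100
step 5: 100011011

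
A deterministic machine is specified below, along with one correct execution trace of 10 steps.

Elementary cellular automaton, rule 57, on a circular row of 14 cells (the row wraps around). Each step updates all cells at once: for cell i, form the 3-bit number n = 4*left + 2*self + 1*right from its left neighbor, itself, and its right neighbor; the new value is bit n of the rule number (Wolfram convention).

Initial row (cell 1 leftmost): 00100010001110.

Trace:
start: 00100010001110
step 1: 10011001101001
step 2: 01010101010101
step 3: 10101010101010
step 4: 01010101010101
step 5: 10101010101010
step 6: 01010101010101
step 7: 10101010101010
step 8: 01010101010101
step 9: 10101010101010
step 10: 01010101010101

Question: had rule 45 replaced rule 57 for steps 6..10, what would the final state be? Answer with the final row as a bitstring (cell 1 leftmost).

(re-executing steps 6..10 under rule 45; state before step 6: 10101010101010)
step 6: 11111111111111
step 7: 00000000000000
step 8: 11111111111111
step 9: 00000000000000
step 10: 11111111111111

11111111111111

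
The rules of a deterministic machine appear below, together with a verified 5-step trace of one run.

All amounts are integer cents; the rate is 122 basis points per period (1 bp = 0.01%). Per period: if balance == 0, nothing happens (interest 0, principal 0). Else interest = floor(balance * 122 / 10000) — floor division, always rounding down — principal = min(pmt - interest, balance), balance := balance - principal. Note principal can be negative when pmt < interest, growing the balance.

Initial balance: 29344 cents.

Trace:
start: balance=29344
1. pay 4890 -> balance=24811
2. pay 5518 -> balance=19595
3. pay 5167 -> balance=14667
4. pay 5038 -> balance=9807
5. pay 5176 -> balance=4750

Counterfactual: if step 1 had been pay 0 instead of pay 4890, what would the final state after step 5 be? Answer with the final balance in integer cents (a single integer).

9884

(re-executing from step 1 with the substitution; state before step 1: balance=29344)
1. pay 0 -> balance=29701
2. pay 5518 -> balance=24545
3. pay 5167 -> balance=19677
4. pay 5038 -> balance=14879
5. pay 5176 -> balance=9884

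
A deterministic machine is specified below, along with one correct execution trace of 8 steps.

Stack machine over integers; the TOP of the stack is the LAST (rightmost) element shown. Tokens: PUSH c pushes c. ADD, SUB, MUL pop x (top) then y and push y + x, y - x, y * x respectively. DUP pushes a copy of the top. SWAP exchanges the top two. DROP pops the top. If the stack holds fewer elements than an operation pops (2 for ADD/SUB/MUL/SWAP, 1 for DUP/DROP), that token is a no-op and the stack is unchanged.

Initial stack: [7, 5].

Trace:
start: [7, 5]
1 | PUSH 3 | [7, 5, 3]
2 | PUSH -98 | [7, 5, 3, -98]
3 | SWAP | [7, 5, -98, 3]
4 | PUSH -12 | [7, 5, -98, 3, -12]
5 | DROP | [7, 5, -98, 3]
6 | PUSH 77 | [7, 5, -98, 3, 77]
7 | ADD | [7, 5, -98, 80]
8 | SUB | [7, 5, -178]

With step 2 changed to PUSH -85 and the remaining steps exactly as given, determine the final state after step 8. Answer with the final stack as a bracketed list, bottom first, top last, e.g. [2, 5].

[7, 5, -165]

(re-executing from step 2 with the substitution; state before step 2: [7, 5, 3])
2 | PUSH -85 | [7, 5, 3, -85]
3 | SWAP | [7, 5, -85, 3]
4 | PUSH -12 | [7, 5, -85, 3, -12]
5 | DROP | [7, 5, -85, 3]
6 | PUSH 77 | [7, 5, -85, 3, 77]
7 | ADD | [7, 5, -85, 80]
8 | SUB | [7, 5, -165]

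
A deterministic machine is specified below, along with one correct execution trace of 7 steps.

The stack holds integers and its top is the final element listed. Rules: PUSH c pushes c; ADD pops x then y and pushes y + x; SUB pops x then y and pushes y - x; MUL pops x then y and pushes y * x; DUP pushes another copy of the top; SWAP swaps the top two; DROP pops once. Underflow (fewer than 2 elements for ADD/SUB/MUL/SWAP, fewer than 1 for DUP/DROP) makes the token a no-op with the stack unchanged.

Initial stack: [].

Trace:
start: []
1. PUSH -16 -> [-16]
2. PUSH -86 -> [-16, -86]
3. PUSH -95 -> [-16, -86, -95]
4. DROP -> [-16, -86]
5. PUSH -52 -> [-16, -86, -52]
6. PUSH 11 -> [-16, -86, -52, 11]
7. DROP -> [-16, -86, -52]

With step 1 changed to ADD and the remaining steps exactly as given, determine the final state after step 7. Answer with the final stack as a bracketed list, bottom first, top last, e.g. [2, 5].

(re-executing from step 1 with the substitution; state before step 1: [])
1. ADD -> []
2. PUSH -86 -> [-86]
3. PUSH -95 -> [-86, -95]
4. DROP -> [-86]
5. PUSH -52 -> [-86, -52]
6. PUSH 11 -> [-86, -52, 11]
7. DROP -> [-86, -52]

[-86, -52]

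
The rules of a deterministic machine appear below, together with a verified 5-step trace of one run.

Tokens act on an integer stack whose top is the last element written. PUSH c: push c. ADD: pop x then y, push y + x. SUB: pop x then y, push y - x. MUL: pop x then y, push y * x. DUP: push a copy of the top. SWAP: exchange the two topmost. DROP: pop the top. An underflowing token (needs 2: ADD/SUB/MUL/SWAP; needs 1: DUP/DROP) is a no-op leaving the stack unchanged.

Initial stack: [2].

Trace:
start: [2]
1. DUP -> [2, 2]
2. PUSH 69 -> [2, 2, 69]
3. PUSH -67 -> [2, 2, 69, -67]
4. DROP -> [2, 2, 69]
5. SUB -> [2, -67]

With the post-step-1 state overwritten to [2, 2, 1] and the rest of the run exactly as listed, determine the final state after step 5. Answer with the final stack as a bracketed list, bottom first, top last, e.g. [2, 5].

[2, 2, -68]

state after step 1 := [2, 2, 1]
2. PUSH 69 -> [2, 2, 1, 69]
3. PUSH -67 -> [2, 2, 1, 69, -67]
4. DROP -> [2, 2, 1, 69]
5. SUB -> [2, 2, -68]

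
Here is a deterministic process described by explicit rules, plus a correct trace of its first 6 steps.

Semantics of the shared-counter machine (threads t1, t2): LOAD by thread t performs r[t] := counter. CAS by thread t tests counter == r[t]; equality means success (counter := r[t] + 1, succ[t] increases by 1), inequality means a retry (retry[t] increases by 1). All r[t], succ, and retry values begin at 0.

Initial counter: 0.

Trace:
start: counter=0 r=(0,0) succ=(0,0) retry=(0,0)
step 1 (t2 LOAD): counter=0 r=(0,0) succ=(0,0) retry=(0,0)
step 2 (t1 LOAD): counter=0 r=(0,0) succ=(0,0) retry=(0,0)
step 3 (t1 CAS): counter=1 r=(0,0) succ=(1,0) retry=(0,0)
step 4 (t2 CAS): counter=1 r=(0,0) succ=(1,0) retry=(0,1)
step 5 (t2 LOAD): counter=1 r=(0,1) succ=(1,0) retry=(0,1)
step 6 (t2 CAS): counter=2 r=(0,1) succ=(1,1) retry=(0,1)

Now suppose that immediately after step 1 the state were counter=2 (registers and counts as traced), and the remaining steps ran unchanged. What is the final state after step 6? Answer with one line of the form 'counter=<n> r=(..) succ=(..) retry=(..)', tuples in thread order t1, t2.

state after step 1 := counter=2 r=(0,0) succ=(0,0) retry=(0,0)
step 2 (t1 LOAD): counter=2 r=(2,0) succ=(0,0) retry=(0,0)
step 3 (t1 CAS): counter=3 r=(2,0) succ=(1,0) retry=(0,0)
step 4 (t2 CAS): counter=3 r=(2,0) succ=(1,0) retry=(0,1)
step 5 (t2 LOAD): counter=3 r=(2,3) succ=(1,0) retry=(0,1)
step 6 (t2 CAS): counter=4 r=(2,3) succ=(1,1) retry=(0,1)

counter=4 r=(2,3) succ=(1,1) retry=(0,1)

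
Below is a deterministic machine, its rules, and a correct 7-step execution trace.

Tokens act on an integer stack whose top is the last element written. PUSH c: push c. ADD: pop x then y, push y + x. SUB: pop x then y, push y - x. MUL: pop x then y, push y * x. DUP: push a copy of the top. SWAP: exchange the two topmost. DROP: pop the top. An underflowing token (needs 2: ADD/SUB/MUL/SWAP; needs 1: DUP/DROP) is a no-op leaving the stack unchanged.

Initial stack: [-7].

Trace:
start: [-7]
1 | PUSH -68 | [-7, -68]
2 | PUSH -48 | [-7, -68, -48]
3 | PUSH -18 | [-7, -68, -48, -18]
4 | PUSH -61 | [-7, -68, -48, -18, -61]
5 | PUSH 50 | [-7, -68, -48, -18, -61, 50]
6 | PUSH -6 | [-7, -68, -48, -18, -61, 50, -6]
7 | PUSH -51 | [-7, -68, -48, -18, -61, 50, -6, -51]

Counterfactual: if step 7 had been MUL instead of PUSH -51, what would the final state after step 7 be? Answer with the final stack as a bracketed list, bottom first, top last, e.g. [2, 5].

[-7, -68, -48, -18, -61, -300]

(re-executing from step 7 with the substitution; state before step 7: [-7, -68, -48, -18, -61, 50, -6])
7 | MUL | [-7, -68, -48, -18, -61, -300]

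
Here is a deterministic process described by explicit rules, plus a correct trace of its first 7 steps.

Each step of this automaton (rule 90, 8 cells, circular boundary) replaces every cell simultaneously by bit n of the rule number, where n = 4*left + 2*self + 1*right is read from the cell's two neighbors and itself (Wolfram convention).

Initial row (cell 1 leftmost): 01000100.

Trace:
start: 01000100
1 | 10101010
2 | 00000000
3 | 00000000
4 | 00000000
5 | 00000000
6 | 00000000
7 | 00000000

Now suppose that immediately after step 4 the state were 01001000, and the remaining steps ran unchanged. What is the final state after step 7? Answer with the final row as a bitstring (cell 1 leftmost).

11111111

state after step 4 := 01001000
5 | 10110100
6 | 00110011
7 | 11111111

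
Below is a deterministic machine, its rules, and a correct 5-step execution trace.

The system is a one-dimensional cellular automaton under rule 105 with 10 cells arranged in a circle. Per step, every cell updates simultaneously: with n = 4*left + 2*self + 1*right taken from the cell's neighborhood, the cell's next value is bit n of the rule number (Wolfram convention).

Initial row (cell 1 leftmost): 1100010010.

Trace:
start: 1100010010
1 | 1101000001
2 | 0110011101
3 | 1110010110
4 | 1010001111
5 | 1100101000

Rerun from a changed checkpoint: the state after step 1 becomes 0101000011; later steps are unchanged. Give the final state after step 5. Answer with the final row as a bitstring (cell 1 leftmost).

state after step 1 := 0101000011
2 | 1010011011
3 | 1100011110
4 | 1101010011
5 | 0110100010

0110100010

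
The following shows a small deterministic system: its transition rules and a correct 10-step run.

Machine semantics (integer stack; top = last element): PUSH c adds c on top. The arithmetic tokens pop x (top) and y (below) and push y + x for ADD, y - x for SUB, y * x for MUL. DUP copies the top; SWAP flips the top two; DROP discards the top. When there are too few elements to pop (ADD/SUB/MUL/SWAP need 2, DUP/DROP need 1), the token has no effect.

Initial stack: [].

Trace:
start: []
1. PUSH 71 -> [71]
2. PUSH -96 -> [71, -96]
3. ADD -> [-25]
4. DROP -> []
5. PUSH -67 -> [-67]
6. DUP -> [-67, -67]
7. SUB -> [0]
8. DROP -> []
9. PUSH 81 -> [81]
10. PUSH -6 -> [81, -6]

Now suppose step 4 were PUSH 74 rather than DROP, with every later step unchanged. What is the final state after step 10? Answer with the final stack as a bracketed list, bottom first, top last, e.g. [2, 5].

[-25, 74, 81, -6]

(re-executing from step 4 with the substitution; state before step 4: [-25])
4. PUSH 74 -> [-25, 74]
5. PUSH -67 -> [-25, 74, -67]
6. DUP -> [-25, 74, -67, -67]
7. SUB -> [-25, 74, 0]
8. DROP -> [-25, 74]
9. PUSH 81 -> [-25, 74, 81]
10. PUSH -6 -> [-25, 74, 81, -6]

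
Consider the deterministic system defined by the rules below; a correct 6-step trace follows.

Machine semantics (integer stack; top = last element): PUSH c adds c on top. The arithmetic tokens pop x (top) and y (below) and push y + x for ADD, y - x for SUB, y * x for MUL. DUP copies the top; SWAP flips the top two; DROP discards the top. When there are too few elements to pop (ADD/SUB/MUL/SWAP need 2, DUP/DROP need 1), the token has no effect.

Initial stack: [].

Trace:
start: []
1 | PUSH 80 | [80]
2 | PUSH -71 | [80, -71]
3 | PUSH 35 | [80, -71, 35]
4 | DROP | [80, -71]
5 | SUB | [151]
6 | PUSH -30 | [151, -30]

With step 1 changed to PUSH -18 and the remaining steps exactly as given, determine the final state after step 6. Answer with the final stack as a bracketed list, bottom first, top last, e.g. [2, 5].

(re-executing from step 1 with the substitution; state before step 1: [])
1 | PUSH -18 | [-18]
2 | PUSH -71 | [-18, -71]
3 | PUSH 35 | [-18, -71, 35]
4 | DROP | [-18, -71]
5 | SUB | [53]
6 | PUSH -30 | [53, -30]

[53, -30]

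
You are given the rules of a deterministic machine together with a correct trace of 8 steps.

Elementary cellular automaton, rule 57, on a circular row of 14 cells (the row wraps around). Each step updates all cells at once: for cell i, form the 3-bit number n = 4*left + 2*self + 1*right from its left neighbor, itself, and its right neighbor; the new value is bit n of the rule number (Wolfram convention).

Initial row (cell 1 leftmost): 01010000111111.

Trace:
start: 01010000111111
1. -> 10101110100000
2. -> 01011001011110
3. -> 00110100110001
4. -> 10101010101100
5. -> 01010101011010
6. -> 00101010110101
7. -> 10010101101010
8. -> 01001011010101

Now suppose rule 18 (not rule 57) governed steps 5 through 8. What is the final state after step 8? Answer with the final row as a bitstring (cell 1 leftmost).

(re-executing steps 5..8 under rule 18; state before step 5: 10101010101100)
5. -> 00000000000011
6. -> 10000000000100
7. -> 01000000001011
8. -> 00100000010000

00100000010000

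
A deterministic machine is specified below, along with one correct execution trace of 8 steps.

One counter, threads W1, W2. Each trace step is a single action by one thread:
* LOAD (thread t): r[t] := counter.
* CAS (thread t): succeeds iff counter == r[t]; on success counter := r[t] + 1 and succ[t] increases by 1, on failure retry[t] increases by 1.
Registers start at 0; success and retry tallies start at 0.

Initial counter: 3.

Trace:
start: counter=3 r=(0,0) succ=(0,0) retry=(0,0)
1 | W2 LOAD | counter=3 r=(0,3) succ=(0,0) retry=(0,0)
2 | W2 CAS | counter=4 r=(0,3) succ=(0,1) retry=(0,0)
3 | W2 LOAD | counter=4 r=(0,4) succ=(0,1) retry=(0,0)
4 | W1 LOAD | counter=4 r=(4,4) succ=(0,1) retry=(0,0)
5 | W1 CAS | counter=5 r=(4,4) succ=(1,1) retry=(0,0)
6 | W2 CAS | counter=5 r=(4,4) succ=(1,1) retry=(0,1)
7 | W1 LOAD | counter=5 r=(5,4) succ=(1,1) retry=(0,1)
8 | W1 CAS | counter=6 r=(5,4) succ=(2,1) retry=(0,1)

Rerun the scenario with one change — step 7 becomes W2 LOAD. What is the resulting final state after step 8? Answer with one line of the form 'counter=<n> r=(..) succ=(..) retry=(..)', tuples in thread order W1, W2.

counter=5 r=(4,5) succ=(1,1) retry=(1,1)

(re-executing from step 7 with the substitution; state before step 7: counter=5 r=(4,4) succ=(1,1) retry=(0,1))
7 | W2 LOAD | counter=5 r=(4,5) succ=(1,1) retry=(0,1)
8 | W1 CAS | counter=5 r=(4,5) succ=(1,1) retry=(1,1)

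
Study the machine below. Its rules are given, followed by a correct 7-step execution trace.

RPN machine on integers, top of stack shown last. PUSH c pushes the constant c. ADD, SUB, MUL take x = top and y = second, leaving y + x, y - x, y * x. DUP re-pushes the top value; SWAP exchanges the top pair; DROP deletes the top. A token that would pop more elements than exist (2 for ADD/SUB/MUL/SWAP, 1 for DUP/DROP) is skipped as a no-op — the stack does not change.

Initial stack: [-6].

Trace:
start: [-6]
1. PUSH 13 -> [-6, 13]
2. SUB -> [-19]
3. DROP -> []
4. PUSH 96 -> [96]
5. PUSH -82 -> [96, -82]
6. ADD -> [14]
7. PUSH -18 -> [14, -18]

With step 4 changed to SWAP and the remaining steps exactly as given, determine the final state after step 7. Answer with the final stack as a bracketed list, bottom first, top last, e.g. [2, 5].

[-82, -18]

(re-executing from step 4 with the substitution; state before step 4: [])
4. SWAP -> []
5. PUSH -82 -> [-82]
6. ADD -> [-82]
7. PUSH -18 -> [-82, -18]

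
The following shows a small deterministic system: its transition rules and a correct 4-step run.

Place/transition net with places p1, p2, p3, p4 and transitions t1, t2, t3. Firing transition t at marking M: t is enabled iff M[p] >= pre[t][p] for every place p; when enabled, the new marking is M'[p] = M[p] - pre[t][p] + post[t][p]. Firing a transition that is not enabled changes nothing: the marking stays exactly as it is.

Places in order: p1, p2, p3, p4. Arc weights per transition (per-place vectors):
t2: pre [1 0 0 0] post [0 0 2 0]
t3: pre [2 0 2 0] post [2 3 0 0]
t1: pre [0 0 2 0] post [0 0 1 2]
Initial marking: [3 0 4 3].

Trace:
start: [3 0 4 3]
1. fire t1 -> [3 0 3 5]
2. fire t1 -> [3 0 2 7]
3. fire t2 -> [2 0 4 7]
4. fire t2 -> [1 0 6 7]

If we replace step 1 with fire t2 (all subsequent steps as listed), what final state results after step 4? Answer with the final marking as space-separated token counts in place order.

(re-executing from step 1 with the substitution; state before step 1: [3 0 4 3])
1. fire t2 -> [2 0 6 3]
2. fire t1 -> [2 0 5 5]
3. fire t2 -> [1 0 7 5]
4. fire t2 -> [0 0 9 5]

0 0 9 5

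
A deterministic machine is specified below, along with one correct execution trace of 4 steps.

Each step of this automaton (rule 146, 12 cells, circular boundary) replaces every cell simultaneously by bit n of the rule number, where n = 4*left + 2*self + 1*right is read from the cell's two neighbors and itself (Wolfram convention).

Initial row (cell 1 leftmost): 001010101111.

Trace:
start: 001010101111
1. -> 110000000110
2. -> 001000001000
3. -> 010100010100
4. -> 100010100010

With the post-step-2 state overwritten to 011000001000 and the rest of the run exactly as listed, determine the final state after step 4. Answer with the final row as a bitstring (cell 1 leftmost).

011010100011

state after step 2 := 011000001000
3. -> 100100010100
4. -> 011010100011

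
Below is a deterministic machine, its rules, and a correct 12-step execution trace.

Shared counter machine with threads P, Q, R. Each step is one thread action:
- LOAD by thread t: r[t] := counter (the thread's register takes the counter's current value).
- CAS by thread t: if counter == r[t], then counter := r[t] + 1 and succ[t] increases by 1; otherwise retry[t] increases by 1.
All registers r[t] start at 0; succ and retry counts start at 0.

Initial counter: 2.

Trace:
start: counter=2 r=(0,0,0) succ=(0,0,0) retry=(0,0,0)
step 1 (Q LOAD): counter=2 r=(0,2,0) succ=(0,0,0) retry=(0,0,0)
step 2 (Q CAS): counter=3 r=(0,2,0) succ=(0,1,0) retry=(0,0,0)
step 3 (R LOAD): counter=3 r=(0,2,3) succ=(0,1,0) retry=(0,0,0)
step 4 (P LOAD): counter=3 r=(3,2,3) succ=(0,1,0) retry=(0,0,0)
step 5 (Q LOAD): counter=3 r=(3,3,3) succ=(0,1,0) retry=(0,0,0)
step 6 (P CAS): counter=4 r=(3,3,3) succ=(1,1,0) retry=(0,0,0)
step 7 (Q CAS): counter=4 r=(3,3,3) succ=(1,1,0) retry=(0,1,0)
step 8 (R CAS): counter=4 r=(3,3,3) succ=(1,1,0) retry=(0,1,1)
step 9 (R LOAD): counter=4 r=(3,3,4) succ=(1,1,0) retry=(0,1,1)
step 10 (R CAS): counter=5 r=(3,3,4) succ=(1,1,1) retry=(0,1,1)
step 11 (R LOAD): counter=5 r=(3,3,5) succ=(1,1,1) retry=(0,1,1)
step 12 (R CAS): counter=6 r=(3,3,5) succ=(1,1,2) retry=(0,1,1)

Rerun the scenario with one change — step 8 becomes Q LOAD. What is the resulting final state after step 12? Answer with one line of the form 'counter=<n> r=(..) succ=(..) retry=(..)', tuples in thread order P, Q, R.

(re-executing from step 8 with the substitution; state before step 8: counter=4 r=(3,3,3) succ=(1,1,0) retry=(0,1,0))
step 8 (Q LOAD): counter=4 r=(3,4,3) succ=(1,1,0) retry=(0,1,0)
step 9 (R LOAD): counter=4 r=(3,4,4) succ=(1,1,0) retry=(0,1,0)
step 10 (R CAS): counter=5 r=(3,4,4) succ=(1,1,1) retry=(0,1,0)
step 11 (R LOAD): counter=5 r=(3,4,5) succ=(1,1,1) retry=(0,1,0)
step 12 (R CAS): counter=6 r=(3,4,5) succ=(1,1,2) retry=(0,1,0)

counter=6 r=(3,4,5) succ=(1,1,2) retry=(0,1,0)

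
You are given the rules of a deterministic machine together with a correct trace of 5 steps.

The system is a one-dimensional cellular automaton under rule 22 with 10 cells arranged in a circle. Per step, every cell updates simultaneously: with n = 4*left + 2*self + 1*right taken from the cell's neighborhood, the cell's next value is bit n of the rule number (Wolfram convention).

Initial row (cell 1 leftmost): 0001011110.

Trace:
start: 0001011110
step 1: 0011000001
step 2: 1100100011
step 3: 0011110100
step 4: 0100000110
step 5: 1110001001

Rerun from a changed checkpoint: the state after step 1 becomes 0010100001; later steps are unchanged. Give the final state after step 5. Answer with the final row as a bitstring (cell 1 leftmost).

state after step 1 := 0010100001
step 2: 1110110011
step 3: 0000001100
step 4: 0000010010
step 5: 0000111111

0000111111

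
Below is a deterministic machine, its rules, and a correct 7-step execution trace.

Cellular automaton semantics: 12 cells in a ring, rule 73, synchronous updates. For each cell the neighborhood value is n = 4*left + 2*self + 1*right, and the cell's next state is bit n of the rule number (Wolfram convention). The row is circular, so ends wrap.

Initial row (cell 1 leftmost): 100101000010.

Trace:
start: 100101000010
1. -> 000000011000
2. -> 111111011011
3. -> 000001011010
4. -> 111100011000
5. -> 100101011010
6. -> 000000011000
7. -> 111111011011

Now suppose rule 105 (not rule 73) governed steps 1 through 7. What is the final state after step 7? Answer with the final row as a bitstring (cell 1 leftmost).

000000000000

(re-executing steps 1..7 under rule 105; state before step 1: 100101000010)
1. -> 000010011001
2. -> 011000011000
3. -> 011011011011
4. -> 111111111111
5. -> 000000000000
6. -> 111111111111
7. -> 000000000000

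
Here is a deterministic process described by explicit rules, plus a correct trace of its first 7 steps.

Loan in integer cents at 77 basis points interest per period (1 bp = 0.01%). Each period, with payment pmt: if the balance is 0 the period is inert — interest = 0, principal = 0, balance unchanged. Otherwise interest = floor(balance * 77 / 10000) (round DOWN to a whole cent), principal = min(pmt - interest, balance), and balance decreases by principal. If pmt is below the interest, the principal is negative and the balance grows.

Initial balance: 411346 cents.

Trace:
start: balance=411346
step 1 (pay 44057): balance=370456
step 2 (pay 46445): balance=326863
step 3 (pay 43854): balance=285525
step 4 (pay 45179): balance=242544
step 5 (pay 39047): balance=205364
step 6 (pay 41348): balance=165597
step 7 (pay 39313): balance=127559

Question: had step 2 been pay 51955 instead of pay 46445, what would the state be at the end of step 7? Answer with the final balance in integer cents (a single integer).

121833

(re-executing from step 2 with the substitution; state before step 2: balance=370456)
step 2 (pay 51955): balance=321353
step 3 (pay 43854): balance=279973
step 4 (pay 45179): balance=236949
step 5 (pay 39047): balance=199726
step 6 (pay 41348): balance=159915
step 7 (pay 39313): balance=121833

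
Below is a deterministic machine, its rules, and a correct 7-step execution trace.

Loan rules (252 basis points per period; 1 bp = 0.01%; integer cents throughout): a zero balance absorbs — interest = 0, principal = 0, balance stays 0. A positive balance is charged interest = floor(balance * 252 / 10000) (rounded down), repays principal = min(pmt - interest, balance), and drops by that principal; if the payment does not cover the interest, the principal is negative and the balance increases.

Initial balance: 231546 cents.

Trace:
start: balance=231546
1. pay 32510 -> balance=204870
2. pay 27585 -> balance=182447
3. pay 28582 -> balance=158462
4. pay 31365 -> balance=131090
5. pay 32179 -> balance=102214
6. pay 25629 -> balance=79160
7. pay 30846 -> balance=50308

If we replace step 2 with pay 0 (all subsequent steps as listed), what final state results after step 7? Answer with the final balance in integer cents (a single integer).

81548

(re-executing from step 2 with the substitution; state before step 2: balance=204870)
2. pay 0 -> balance=210032
3. pay 28582 -> balance=186742
4. pay 31365 -> balance=160082
5. pay 32179 -> balance=131937
6. pay 25629 -> balance=109632
7. pay 30846 -> balance=81548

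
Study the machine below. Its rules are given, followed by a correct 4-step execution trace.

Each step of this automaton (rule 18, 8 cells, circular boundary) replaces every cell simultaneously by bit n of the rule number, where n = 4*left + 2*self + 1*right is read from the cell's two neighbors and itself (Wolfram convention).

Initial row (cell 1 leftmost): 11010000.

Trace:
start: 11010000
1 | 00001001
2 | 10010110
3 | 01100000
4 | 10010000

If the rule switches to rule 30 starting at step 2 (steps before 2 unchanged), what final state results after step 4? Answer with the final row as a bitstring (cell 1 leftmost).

(re-executing steps 2..4 under rule 30; state before step 2: 00001001)
2 | 10011111
3 | 01110000
4 | 11001000

11001000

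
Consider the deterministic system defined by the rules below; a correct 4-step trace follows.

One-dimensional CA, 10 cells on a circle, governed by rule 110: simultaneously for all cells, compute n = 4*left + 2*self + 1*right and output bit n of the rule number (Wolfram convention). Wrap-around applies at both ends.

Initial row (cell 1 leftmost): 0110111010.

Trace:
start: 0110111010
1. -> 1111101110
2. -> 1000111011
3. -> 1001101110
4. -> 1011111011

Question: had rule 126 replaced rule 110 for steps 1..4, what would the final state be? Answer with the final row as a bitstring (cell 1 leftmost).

0011111110

(re-executing steps 1..4 under rule 126; state before step 1: 0110111010)
1. -> 1111101111
2. -> 0000111000
3. -> 0001101100
4. -> 0011111110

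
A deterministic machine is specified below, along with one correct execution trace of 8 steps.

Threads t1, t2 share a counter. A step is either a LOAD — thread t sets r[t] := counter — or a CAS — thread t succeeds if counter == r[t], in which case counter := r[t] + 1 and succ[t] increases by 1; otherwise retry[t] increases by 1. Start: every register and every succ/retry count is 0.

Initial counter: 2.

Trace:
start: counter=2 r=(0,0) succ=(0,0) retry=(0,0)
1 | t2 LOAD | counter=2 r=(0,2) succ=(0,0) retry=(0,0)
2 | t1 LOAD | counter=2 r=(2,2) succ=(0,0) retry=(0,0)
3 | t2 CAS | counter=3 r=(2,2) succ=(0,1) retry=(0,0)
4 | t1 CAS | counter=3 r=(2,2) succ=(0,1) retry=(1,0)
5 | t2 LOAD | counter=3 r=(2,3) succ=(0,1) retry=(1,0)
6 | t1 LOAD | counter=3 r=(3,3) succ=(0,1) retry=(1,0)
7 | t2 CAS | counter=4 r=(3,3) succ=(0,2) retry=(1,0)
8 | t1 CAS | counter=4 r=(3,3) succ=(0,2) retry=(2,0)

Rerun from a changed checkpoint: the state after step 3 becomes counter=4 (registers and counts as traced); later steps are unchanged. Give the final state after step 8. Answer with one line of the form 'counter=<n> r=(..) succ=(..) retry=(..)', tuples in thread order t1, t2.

state after step 3 := counter=4 r=(2,2) succ=(0,1) retry=(0,0)
4 | t1 CAS | counter=4 r=(2,2) succ=(0,1) retry=(1,0)
5 | t2 LOAD | counter=4 r=(2,4) succ=(0,1) retry=(1,0)
6 | t1 LOAD | counter=4 r=(4,4) succ=(0,1) retry=(1,0)
7 | t2 CAS | counter=5 r=(4,4) succ=(0,2) retry=(1,0)
8 | t1 CAS | counter=5 r=(4,4) succ=(0,2) retry=(2,0)

counter=5 r=(4,4) succ=(0,2) retry=(2,0)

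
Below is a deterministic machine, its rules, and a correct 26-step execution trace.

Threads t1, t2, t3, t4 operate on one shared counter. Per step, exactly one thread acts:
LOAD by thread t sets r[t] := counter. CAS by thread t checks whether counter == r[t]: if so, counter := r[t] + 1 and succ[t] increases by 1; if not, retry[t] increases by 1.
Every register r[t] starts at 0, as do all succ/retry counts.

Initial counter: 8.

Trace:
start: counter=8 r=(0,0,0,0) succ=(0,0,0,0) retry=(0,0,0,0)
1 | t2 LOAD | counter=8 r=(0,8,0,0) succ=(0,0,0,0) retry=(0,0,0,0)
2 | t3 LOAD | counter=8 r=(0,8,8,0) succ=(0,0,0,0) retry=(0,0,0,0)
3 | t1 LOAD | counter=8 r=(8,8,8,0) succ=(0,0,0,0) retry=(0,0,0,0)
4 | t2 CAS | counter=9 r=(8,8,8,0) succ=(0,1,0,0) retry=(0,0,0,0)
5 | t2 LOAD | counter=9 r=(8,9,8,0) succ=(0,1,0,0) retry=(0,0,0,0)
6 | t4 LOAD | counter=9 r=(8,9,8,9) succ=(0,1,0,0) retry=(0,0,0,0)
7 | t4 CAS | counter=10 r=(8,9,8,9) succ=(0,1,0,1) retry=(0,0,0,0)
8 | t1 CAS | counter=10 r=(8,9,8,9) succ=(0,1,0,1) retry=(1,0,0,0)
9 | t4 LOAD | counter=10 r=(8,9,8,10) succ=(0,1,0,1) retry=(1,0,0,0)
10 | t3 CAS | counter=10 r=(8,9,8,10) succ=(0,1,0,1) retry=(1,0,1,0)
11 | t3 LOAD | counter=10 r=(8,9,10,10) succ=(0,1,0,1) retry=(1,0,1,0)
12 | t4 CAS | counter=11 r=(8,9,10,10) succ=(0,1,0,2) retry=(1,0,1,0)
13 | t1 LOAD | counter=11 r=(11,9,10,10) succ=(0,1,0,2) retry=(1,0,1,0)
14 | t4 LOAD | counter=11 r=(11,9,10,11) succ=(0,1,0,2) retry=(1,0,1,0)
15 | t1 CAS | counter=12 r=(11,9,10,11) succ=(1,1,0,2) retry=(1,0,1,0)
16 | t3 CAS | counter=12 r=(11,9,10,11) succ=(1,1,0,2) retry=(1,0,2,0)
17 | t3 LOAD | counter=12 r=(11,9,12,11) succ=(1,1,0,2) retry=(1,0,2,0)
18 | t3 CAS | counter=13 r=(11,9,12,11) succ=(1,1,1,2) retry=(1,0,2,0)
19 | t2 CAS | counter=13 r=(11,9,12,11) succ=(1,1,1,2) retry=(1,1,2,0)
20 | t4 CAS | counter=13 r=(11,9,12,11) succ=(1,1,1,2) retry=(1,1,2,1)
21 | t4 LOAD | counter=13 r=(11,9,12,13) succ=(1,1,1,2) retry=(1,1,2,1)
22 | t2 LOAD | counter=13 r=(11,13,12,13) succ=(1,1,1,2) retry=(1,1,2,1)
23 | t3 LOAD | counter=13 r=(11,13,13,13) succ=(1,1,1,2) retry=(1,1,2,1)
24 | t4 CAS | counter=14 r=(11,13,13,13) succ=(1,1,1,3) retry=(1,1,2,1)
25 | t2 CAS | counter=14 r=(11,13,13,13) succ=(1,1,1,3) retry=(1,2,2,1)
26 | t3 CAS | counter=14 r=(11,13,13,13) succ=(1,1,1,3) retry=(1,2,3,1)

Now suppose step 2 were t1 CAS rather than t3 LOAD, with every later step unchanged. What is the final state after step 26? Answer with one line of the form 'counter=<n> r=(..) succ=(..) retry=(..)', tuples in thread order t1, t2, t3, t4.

counter=14 r=(11,13,13,13) succ=(1,1,1,3) retry=(2,2,3,1)

(re-executing from step 2 with the substitution; state before step 2: counter=8 r=(0,8,0,0) succ=(0,0,0,0) retry=(0,0,0,0))
2 | t1 CAS | counter=8 r=(0,8,0,0) succ=(0,0,0,0) retry=(1,0,0,0)
3 | t1 LOAD | counter=8 r=(8,8,0,0) succ=(0,0,0,0) retry=(1,0,0,0)
4 | t2 CAS | counter=9 r=(8,8,0,0) succ=(0,1,0,0) retry=(1,0,0,0)
5 | t2 LOAD | counter=9 r=(8,9,0,0) succ=(0,1,0,0) retry=(1,0,0,0)
6 | t4 LOAD | counter=9 r=(8,9,0,9) succ=(0,1,0,0) retry=(1,0,0,0)
7 | t4 CAS | counter=10 r=(8,9,0,9) succ=(0,1,0,1) retry=(1,0,0,0)
8 | t1 CAS | counter=10 r=(8,9,0,9) succ=(0,1,0,1) retry=(2,0,0,0)
9 | t4 LOAD | counter=10 r=(8,9,0,10) succ=(0,1,0,1) retry=(2,0,0,0)
10 | t3 CAS | counter=10 r=(8,9,0,10) succ=(0,1,0,1) retry=(2,0,1,0)
11 | t3 LOAD | counter=10 r=(8,9,10,10) succ=(0,1,0,1) retry=(2,0,1,0)
12 | t4 CAS | counter=11 r=(8,9,10,10) succ=(0,1,0,2) retry=(2,0,1,0)
13 | t1 LOAD | counter=11 r=(11,9,10,10) succ=(0,1,0,2) retry=(2,0,1,0)
14 | t4 LOAD | counter=11 r=(11,9,10,11) succ=(0,1,0,2) retry=(2,0,1,0)
15 | t1 CAS | counter=12 r=(11,9,10,11) succ=(1,1,0,2) retry=(2,0,1,0)
16 | t3 CAS | counter=12 r=(11,9,10,11) succ=(1,1,0,2) retry=(2,0,2,0)
17 | t3 LOAD | counter=12 r=(11,9,12,11) succ=(1,1,0,2) retry=(2,0,2,0)
18 | t3 CAS | counter=13 r=(11,9,12,11) succ=(1,1,1,2) retry=(2,0,2,0)
19 | t2 CAS | counter=13 r=(11,9,12,11) succ=(1,1,1,2) retry=(2,1,2,0)
20 | t4 CAS | counter=13 r=(11,9,12,11) succ=(1,1,1,2) retry=(2,1,2,1)
21 | t4 LOAD | counter=13 r=(11,9,12,13) succ=(1,1,1,2) retry=(2,1,2,1)
22 | t2 LOAD | counter=13 r=(11,13,12,13) succ=(1,1,1,2) retry=(2,1,2,1)
23 | t3 LOAD | counter=13 r=(11,13,13,13) succ=(1,1,1,2) retry=(2,1,2,1)
24 | t4 CAS | counter=14 r=(11,13,13,13) succ=(1,1,1,3) retry=(2,1,2,1)
25 | t2 CAS | counter=14 r=(11,13,13,13) succ=(1,1,1,3) retry=(2,2,2,1)
26 | t3 CAS | counter=14 r=(11,13,13,13) succ=(1,1,1,3) retry=(2,2,3,1)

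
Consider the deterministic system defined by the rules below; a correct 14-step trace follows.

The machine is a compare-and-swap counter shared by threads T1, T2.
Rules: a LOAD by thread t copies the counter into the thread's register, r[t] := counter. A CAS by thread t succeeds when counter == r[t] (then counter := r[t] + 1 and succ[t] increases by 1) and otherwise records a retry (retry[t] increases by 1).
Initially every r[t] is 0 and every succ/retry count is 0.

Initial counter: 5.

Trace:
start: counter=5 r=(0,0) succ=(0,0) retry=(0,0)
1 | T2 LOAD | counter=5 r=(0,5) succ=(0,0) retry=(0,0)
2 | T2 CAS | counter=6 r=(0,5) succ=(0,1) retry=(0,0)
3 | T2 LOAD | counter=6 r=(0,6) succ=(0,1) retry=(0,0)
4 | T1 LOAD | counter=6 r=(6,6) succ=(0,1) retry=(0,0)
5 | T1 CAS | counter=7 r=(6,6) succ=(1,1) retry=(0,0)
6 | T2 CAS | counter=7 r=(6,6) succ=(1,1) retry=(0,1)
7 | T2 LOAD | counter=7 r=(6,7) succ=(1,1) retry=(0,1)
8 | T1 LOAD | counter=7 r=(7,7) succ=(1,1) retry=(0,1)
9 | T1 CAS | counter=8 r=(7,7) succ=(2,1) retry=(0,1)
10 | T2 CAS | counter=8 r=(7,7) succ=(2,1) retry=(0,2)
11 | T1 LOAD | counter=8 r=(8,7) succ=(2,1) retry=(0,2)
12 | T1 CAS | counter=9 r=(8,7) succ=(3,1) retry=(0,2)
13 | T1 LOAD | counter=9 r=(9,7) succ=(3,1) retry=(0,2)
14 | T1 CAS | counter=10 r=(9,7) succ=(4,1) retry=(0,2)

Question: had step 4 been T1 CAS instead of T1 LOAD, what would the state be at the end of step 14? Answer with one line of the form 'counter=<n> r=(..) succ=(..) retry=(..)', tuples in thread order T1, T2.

counter=10 r=(9,7) succ=(3,2) retry=(2,1)

(re-executing from step 4 with the substitution; state before step 4: counter=6 r=(0,6) succ=(0,1) retry=(0,0))
4 | T1 CAS | counter=6 r=(0,6) succ=(0,1) retry=(1,0)
5 | T1 CAS | counter=6 r=(0,6) succ=(0,1) retry=(2,0)
6 | T2 CAS | counter=7 r=(0,6) succ=(0,2) retry=(2,0)
7 | T2 LOAD | counter=7 r=(0,7) succ=(0,2) retry=(2,0)
8 | T1 LOAD | counter=7 r=(7,7) succ=(0,2) retry=(2,0)
9 | T1 CAS | counter=8 r=(7,7) succ=(1,2) retry=(2,0)
10 | T2 CAS | counter=8 r=(7,7) succ=(1,2) retry=(2,1)
11 | T1 LOAD | counter=8 r=(8,7) succ=(1,2) retry=(2,1)
12 | T1 CAS | counter=9 r=(8,7) succ=(2,2) retry=(2,1)
13 | T1 LOAD | counter=9 r=(9,7) succ=(2,2) retry=(2,1)
14 | T1 CAS | counter=10 r=(9,7) succ=(3,2) retry=(2,1)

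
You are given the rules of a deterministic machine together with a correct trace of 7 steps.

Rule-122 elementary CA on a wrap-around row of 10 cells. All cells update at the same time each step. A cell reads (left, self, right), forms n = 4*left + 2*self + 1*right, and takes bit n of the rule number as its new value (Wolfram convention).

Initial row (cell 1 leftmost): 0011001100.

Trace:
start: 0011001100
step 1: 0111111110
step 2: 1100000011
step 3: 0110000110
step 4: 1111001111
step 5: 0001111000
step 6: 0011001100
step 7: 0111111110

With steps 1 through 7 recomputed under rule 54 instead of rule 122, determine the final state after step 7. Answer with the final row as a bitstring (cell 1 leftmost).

1110000111

(re-executing steps 1..7 under rule 54; state before step 1: 0011001100)
step 1: 0100110010
step 2: 1111001111
step 3: 0000110000
step 4: 0001001000
step 5: 0011111100
step 6: 0100000010
step 7: 1110000111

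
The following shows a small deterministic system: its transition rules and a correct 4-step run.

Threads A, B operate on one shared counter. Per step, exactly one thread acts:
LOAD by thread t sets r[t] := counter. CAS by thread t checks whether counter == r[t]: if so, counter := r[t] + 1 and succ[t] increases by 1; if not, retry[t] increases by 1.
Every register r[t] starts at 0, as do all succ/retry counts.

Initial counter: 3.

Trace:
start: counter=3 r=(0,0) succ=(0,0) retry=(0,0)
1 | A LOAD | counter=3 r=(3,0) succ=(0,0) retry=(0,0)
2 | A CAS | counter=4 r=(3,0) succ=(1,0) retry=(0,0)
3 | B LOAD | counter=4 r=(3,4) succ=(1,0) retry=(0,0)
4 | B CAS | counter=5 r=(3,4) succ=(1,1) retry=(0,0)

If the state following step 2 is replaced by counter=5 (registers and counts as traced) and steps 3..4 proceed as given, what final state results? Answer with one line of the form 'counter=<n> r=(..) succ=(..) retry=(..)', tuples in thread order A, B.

state after step 2 := counter=5 r=(3,0) succ=(1,0) retry=(0,0)
3 | B LOAD | counter=5 r=(3,5) succ=(1,0) retry=(0,0)
4 | B CAS | counter=6 r=(3,5) succ=(1,1) retry=(0,0)

counter=6 r=(3,5) succ=(1,1) retry=(0,0)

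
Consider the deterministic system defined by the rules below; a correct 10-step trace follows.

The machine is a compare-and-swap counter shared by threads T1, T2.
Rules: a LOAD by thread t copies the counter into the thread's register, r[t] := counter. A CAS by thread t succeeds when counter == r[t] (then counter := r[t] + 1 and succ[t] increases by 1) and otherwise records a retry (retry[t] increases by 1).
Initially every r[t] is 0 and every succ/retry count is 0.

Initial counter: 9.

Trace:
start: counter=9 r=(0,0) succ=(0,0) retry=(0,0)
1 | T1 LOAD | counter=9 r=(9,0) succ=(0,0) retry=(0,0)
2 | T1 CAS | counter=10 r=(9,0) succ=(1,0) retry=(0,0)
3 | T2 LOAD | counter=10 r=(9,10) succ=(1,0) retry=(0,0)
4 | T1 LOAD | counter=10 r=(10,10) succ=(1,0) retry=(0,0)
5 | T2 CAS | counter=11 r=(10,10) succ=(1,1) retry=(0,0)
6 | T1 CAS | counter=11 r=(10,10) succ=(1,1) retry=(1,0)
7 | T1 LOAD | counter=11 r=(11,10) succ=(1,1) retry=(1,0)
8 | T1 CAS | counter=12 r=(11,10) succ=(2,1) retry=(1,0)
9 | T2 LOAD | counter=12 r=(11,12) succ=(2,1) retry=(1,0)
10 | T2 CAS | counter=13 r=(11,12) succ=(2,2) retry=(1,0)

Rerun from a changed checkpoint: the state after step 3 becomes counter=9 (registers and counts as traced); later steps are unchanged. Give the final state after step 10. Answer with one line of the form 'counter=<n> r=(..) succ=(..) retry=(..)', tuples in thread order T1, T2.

counter=12 r=(10,11) succ=(3,1) retry=(0,1)

state after step 3 := counter=9 r=(9,10) succ=(1,0) retry=(0,0)
4 | T1 LOAD | counter=9 r=(9,10) succ=(1,0) retry=(0,0)
5 | T2 CAS | counter=9 r=(9,10) succ=(1,0) retry=(0,1)
6 | T1 CAS | counter=10 r=(9,10) succ=(2,0) retry=(0,1)
7 | T1 LOAD | counter=10 r=(10,10) succ=(2,0) retry=(0,1)
8 | T1 CAS | counter=11 r=(10,10) succ=(3,0) retry=(0,1)
9 | T2 LOAD | counter=11 r=(10,11) succ=(3,0) retry=(0,1)
10 | T2 CAS | counter=12 r=(10,11) succ=(3,1) retry=(0,1)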